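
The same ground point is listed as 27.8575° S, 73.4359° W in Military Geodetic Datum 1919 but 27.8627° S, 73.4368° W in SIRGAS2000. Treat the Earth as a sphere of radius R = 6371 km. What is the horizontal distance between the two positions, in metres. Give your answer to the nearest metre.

Δφ = -27.8627° − -27.8575° = -0.0052°; Δλ = -73.4368° − -73.4359° = -0.0009°.
1° along a meridian = πR/180 = 111195 m.
ΔN = Δφ × 111195 = -578.2 m; ΔE = Δλ × 111195 × cos(-27.8575°) = -0.0009 × 111195 × 0.884112 = -88.5 m.
Distance = √(ΔE² + ΔN²) = √((-88.5)² + (-578.2)²) = 584.9 m.

585 m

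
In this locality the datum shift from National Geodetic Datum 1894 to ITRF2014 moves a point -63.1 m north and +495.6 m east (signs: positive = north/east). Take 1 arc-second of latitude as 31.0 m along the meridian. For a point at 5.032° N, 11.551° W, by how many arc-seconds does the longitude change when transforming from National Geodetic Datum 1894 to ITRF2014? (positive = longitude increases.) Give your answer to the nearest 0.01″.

Δλ = 16.05″

At latitude 5.032°, cos φ = 0.996146.
1″ of longitude at this latitude = 31.00 × cos φ = 30.8805 m, so Δλ = 495.6 / 30.8805 = 16.049″.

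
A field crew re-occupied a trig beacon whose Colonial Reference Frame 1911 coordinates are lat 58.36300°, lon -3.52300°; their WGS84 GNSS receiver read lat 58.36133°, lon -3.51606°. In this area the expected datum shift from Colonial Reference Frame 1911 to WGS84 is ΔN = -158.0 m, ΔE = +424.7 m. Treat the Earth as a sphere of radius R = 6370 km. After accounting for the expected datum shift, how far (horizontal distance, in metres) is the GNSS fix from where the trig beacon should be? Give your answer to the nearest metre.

34 m

Observed coordinate differences: Δφ = -0.00167°, Δλ = +0.00694°.
Converting to metres (1° lat = 111177 m, cos φ = 0.524536): observed ΔN = -185.7 m, observed ΔE = 404.7 m.
Subtracting the expected shift leaves a residual of -185.7 − (-158.0) = -27.7 m north and 404.7 − (424.7) = -20.0 m east.
Residual distance = √((-27.7)² + (-20.0)²) = 34.1 m.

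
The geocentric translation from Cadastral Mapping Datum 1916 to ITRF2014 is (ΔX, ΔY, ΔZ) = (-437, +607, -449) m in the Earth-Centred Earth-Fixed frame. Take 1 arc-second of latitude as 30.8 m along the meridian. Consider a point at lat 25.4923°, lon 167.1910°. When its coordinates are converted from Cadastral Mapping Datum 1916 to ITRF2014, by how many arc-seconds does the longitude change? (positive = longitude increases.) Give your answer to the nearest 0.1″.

sin φ = 0.430390, cos φ = 0.902643, sin λ = 0.221702, cos λ = -0.975115.
East component: ΔE = −sin λ·ΔX + cos λ·ΔY = −(0.221702)(-437) + (-0.975115)(607) = -495.01 m.
1° of latitude spans 3600 × 30.80 = 110880 m; at latitude φ, 1° of longitude spans that × cos φ = 100085.1 m, so Δλ = -495.01 / 100085.1 × 3600 = -17.805″.

Δλ = -17.8″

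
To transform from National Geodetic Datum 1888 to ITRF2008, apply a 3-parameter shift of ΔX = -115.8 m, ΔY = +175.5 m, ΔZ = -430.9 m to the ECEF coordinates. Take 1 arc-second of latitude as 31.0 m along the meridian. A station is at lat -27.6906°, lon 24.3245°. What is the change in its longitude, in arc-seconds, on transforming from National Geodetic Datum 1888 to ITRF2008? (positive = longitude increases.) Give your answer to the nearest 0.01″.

sin φ = -0.464697, cos φ = 0.885470, sin λ = 0.411904, cos λ = 0.911227.
East component: ΔE = −sin λ·ΔX + cos λ·ΔY = −(0.411904)(-115.8) + (0.911227)(175.5) = 207.62 m.
1° of latitude spans 3600 × 31.00 = 111600 m; at latitude φ, 1° of longitude spans that × cos φ = 98818.4 m, so Δλ = 207.62 / 98818.4 × 3600 = 7.564″.

Δλ = 7.56″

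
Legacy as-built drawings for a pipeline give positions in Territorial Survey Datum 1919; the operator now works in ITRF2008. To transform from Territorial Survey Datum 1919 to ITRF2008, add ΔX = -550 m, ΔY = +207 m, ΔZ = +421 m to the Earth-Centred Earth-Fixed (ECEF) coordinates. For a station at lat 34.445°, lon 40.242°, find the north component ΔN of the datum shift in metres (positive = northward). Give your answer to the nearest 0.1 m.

At φ = 34.445°, λ = 40.242°: sin φ = 0.565615, cos φ = 0.824670, sin λ = 0.646017, cos λ = 0.763323.
ΔN = −sin φ cos λ·ΔX − sin φ sin λ·ΔY + cos φ·ΔZ = −(0.565615)(0.763323)(-550) − (0.565615)(0.646017)(207) + (0.824670)(421) = 509.01 m.

ΔN = 509.0 m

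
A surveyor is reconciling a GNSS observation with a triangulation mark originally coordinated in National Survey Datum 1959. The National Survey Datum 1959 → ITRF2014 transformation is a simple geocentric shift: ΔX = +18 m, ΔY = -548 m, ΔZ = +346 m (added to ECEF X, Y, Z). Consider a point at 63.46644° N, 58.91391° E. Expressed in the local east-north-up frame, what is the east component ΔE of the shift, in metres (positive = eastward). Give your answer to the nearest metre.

ΔE = -298 m

At φ = 63.46644°, λ = 58.91391°: sin φ = 0.894673, cos φ = 0.446722, sin λ = 0.856392, cos λ = 0.516325.
ΔE = −sin λ·ΔX + cos λ·ΔY = −(0.856392)·(18) + (0.516325)·(-548) = -298.36 m.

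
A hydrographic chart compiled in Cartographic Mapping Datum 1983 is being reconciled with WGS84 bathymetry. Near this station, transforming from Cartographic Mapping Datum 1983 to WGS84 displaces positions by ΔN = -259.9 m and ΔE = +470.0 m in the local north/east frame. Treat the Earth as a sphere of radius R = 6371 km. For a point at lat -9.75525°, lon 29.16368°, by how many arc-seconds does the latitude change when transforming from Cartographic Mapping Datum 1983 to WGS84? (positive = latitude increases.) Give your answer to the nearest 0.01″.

Δφ = -8.41″

On a sphere of radius R, 1 rad of latitude = R, so Δφ = ΔN / R = -259.9 / 6371000 = -4.0794e-05 rad = -8.414″.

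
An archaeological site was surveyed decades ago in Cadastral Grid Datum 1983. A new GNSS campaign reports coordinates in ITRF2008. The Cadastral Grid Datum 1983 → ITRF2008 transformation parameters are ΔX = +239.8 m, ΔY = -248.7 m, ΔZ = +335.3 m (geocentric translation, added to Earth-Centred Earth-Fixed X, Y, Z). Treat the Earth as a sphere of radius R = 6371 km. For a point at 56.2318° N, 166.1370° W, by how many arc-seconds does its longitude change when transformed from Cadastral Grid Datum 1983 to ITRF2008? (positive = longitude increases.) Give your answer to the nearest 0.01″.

Δλ = 17.41″

sin φ = 0.831293, cos φ = 0.555834, sin λ = -0.239601, cos λ = -0.970871.
East component: ΔE = −sin λ·ΔX + cos λ·ΔY = −(-0.239601)(239.8) + (-0.970871)(-248.7) = 298.91 m.
1° of latitude spans πR/180 = 111195 m; at latitude φ, 1° of longitude spans that × cos φ = 61806.0 m, so Δλ = 298.91 / 61806.0 × 3600 = 17.411″.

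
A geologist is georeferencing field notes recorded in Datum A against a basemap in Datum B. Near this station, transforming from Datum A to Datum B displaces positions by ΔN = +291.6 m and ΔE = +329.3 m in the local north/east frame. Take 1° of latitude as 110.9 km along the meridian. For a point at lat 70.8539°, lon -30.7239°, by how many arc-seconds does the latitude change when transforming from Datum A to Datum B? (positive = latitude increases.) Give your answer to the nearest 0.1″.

1° of latitude = 110.9 km, so Δφ = 291.6 / 110900 = 0.0026294° = 9.466″.

Δφ = 9.5″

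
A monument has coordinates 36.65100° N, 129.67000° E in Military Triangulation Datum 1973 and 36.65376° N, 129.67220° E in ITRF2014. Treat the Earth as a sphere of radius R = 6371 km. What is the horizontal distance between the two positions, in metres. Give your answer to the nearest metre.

Δφ = 36.65376° − 36.65100° = +0.00276°; Δλ = 129.67220° − 129.67000° = +0.00220°.
1° along a meridian = πR/180 = 111195 m.
ΔN = Δφ × 111195 = 306.9 m; ΔE = Δλ × 111195 × cos(36.65100°) = +0.00220 × 111195 × 0.802286 = 196.3 m.
Distance = √(ΔE² + ΔN²) = √(196.3² + 306.9²) = 364.3 m.

364 m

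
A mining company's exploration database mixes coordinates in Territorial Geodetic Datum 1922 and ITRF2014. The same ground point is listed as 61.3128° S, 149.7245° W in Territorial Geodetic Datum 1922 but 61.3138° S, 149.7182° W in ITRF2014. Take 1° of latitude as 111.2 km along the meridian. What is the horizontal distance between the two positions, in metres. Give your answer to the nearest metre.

354 m

Δφ = -61.3138° − -61.3128° = -0.0010°; Δλ = -149.7182° − -149.7245° = +0.0063°.
ΔN = Δφ × 111200 = -111.2 m; ΔE = Δλ × 111200 × cos(-61.3128°) = +0.0063 × 111200 × 0.480028 = 336.3 m.
Distance = √(ΔE² + ΔN²) = √(336.3² + (-111.2)²) = 354.2 m.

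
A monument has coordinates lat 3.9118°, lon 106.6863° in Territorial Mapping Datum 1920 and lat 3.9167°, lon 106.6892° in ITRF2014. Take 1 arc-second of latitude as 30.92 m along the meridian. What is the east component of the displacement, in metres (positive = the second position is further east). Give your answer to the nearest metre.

Δφ = 3.9167° − 3.9118° = +0.0049°; Δλ = 106.6892° − 106.6863° = +0.0029°.
1° of latitude = 3600 × 30.92 = 111312 m.
ΔN = Δφ × 111312 = 545.4 m; ΔE = Δλ × 111312 × cos(3.9118°) = +0.0029 × 111312 × 0.997670 = 322.1 m.

ΔE = 322 m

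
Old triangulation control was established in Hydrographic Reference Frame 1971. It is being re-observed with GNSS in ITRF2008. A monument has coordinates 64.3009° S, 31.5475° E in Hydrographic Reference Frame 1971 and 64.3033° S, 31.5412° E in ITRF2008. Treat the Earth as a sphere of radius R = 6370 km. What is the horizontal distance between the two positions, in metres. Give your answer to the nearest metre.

404 m

Δφ = -64.3033° − -64.3009° = -0.0024°; Δλ = 31.5412° − 31.5475° = -0.0063°.
1° along a meridian = πR/180 = 111177 m.
ΔN = Δφ × 111177 = -266.8 m; ΔE = Δλ × 111177 × cos(-64.3009°) = -0.0063 × 111177 × 0.433645 = -303.7 m.
Distance = √(ΔE² + ΔN²) = √((-303.7)² + (-266.8)²) = 404.3 m.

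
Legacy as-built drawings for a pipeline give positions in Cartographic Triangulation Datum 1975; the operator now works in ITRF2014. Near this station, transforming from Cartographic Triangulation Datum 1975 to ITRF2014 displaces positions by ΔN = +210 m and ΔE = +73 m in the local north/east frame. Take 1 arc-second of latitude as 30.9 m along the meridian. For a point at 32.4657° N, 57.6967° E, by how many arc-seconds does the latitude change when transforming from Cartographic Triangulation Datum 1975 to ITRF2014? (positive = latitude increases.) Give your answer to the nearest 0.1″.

Δφ = 6.8″

1″ of latitude = 30.90 m, so Δφ = 210.0 / 30.90 = 6.796″.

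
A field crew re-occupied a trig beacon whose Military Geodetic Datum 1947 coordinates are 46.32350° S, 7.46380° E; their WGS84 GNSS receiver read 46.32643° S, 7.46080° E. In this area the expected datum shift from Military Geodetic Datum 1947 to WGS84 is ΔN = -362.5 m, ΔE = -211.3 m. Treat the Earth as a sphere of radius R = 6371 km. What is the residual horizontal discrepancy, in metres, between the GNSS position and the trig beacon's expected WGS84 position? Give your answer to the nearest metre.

Observed coordinate differences: Δφ = -0.00293°, Δλ = -0.00300°.
Converting to metres (1° lat = 111195 m, cos φ = 0.690586): observed ΔN = -325.8 m, observed ΔE = -230.4 m.
Subtracting the expected shift leaves a residual of -325.8 − (-362.5) = 36.7 m north and -230.4 − (-211.3) = -19.1 m east.
Residual distance = √(36.7² + (-19.1)²) = 41.4 m.

41 m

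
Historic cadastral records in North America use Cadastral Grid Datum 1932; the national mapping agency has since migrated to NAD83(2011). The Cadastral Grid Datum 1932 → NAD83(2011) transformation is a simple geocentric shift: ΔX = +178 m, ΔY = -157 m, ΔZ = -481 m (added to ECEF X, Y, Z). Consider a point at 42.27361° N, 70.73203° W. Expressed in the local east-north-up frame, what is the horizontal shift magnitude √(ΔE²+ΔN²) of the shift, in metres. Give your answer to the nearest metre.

At φ = 42.27361°, λ = -70.73203°: sin φ = 0.672672, cos φ = 0.739941, sin λ = -0.943986, cos λ = 0.329987.
ΔE = −sin λ·ΔX + cos λ·ΔY = −(-0.943986)·(178) + (0.329987)·(-157) = 116.22 m.
ΔN = −sin φ cos λ·ΔX − sin φ sin λ·ΔY + cos φ·ΔZ = −(0.672672)(0.329987)(178) − (0.672672)(-0.943986)(-157) + (0.739941)(-481) = -495.12 m.
Horizontal magnitude = √(ΔE² + ΔN²) = √(116.22² + (-495.12)²) = 508.57 m.

509 m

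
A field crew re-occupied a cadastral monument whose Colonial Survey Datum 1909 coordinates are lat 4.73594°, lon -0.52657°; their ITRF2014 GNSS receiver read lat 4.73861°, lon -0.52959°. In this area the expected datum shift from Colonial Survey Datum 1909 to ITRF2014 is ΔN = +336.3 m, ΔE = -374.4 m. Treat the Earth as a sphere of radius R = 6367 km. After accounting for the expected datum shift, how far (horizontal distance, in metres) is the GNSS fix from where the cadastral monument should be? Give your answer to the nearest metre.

Observed coordinate differences: Δφ = +0.00267°, Δλ = -0.00302°.
Converting to metres (1° lat = 111125 m, cos φ = 0.996586): observed ΔN = 296.7 m, observed ΔE = -334.5 m.
Subtracting the expected shift leaves a residual of 296.7 − (336.3) = -39.6 m north and -334.5 − (-374.4) = 39.9 m east.
Residual distance = √((-39.6)² + 39.9²) = 56.2 m.

56 m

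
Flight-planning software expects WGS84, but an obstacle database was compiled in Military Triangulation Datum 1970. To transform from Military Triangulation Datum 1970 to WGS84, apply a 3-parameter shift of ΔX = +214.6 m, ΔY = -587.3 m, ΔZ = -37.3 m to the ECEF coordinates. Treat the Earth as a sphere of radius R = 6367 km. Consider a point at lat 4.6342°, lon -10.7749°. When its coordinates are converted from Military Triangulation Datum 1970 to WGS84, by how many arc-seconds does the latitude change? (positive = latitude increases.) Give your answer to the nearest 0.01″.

Δφ = -2.04″

sin φ = 0.080794, cos φ = 0.996731, sin λ = -0.186951, cos λ = 0.982369.
North component: ΔN = −sin φ cos λ·ΔX − sin φ sin λ·ΔY + cos φ·ΔZ = −(0.080794)(0.982369)(214.6) − (0.080794)(-0.186951)(-587.3) + (0.996731)(-37.3) = -63.08 m.
1° of latitude spans πR/180 = 111125 m, so Δφ = -63.08 / 111125 × 3600 = -2.044″.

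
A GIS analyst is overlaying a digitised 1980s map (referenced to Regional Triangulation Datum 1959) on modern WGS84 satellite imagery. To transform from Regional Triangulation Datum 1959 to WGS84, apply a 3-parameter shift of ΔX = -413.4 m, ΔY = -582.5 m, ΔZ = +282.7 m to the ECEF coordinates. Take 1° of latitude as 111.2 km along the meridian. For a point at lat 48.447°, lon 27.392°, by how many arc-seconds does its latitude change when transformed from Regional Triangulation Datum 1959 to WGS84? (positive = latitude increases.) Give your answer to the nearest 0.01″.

sin φ = 0.748342, cos φ = 0.663313, sin λ = 0.460076, cos λ = 0.887880.
North component: ΔN = −sin φ cos λ·ΔX − sin φ sin λ·ΔY + cos φ·ΔZ = −(0.748342)(0.887880)(-413.4) − (0.748342)(0.460076)(-582.5) + (0.663313)(282.7) = 662.75 m.
1° of latitude spans 111200 m, so Δφ = 662.75 / 111200 × 3600 = 21.456″.

Δφ = 21.46″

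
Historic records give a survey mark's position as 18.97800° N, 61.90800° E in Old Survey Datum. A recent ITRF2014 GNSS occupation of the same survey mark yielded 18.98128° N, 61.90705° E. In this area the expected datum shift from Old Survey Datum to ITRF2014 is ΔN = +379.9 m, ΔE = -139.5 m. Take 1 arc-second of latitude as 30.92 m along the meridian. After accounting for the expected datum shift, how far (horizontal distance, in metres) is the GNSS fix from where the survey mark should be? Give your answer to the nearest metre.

42 m

Observed coordinate differences: Δφ = +0.00328°, Δλ = -0.00095°.
Converting to metres (1° lat = 111312 m, cos φ = 0.945644): observed ΔN = 365.1 m, observed ΔE = -100.0 m.
Subtracting the expected shift leaves a residual of 365.1 − (379.9) = -14.8 m north and -100.0 − (-139.5) = 39.5 m east.
Residual distance = √((-14.8)² + 39.5²) = 42.2 m.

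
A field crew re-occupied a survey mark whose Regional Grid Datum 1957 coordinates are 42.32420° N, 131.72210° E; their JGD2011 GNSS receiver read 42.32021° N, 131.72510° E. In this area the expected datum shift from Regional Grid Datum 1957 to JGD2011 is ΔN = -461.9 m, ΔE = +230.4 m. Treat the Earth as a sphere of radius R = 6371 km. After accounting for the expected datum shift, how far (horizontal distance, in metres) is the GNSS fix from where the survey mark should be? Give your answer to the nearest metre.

Observed coordinate differences: Δφ = -0.00399°, Δλ = +0.00300°.
Converting to metres (1° lat = 111195 m, cos φ = 0.739347): observed ΔN = -443.7 m, observed ΔE = 246.6 m.
Subtracting the expected shift leaves a residual of -443.7 − (-461.9) = 18.2 m north and 246.6 − (230.4) = 16.2 m east.
Residual distance = √(18.2² + 16.2²) = 24.4 m.

24 m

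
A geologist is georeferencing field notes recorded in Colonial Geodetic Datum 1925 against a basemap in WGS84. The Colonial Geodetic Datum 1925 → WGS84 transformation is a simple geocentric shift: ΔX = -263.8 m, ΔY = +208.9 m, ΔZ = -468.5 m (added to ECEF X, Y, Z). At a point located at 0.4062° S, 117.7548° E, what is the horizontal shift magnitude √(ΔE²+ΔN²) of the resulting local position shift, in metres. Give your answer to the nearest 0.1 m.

At φ = -0.4062°, λ = 117.7548°: sin φ = -0.007089, cos φ = 0.999975, sin λ = 0.884949, cos λ = -0.465689.
ΔE = −sin λ·ΔX + cos λ·ΔY = −(0.884949)·(-263.8) + (-0.465689)·(208.9) = 136.17 m.
ΔN = −sin φ cos λ·ΔX − sin φ sin λ·ΔY + cos φ·ΔZ = −(-0.007089)(-0.465689)(-263.8) − (-0.007089)(0.884949)(208.9) + (0.999975)(-468.5) = -466.31 m.
Horizontal magnitude = √(ΔE² + ΔN²) = √(136.17² + (-466.31)²) = 485.78 m.

485.8 m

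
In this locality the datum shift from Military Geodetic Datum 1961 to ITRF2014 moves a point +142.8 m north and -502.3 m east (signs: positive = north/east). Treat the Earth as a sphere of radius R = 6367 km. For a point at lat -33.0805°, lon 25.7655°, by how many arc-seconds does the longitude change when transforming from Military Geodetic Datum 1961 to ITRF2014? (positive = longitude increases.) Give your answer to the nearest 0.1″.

Δλ = -19.4″

At latitude -33.0805°, cos φ = 0.837905.
One radian of longitude at latitude φ spans R cos φ, so Δλ = ΔE / (R cos φ) = -502.3 / (6367000 × 0.837905) = -9.4153e-05 rad = -19.420″.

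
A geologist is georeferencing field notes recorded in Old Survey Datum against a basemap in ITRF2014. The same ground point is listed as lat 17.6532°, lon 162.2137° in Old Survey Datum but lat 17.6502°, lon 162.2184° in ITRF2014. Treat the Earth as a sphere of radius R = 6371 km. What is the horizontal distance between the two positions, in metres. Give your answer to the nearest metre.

Δφ = 17.6502° − 17.6532° = -0.0030°; Δλ = 162.2184° − 162.2137° = +0.0047°.
1° along a meridian = πR/180 = 111195 m.
ΔN = Δφ × 111195 = -333.6 m; ΔE = Δλ × 111195 × cos(17.6532°) = +0.0047 × 111195 × 0.952910 = 498.0 m.
Distance = √(ΔE² + ΔN²) = √(498.0² + (-333.6)²) = 599.4 m.

599 m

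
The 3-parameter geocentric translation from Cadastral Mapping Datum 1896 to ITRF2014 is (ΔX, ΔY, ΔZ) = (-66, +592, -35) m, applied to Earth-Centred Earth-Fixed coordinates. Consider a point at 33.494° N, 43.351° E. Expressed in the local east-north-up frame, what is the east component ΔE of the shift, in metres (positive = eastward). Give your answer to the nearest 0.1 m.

ΔE = 475.8 m

The local east axis at (φ, λ) is (−sin λ, cos λ, 0), so ΔE = −sin(43.351°)·(-66) + cos(43.351°)·592 = 475.79 m.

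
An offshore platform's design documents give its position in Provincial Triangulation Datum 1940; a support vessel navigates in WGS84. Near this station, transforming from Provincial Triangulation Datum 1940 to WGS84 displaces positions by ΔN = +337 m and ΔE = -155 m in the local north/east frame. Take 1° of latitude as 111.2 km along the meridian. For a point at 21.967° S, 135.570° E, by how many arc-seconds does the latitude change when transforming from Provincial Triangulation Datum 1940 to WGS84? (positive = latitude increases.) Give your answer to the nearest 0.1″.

1° of latitude = 111.2 km, so Δφ = 337.0 / 111200 = 0.0030306° = 10.910″.

Δφ = 10.9″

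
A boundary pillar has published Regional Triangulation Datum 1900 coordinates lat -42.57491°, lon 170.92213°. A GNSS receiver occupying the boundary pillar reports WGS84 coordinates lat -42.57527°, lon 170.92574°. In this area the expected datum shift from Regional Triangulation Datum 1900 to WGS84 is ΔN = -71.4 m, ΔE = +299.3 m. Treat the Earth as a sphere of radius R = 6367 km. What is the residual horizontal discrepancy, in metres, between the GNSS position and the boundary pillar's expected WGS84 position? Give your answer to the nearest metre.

Observed coordinate differences: Δφ = -0.00036°, Δλ = +0.00361°.
Converting to metres (1° lat = 111125 m, cos φ = 0.736393): observed ΔN = -40.0 m, observed ΔE = 295.4 m.
Subtracting the expected shift leaves a residual of -40.0 − (-71.4) = 31.4 m north and 295.4 − (299.3) = -3.9 m east.
Residual distance = √(31.4² + (-3.9)²) = 31.6 m.

32 m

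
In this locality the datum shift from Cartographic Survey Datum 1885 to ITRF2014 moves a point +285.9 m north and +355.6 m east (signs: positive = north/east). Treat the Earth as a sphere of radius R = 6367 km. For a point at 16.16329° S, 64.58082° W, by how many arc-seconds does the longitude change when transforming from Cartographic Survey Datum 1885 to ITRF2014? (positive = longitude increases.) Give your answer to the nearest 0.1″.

Δλ = 12.0″

At latitude -16.16329°, cos φ = 0.960472.
One radian of longitude at latitude φ spans R cos φ, so Δλ = ΔE / (R cos φ) = 355.6 / (6367000 × 0.960472) = 5.8149e-05 rad = 11.994″.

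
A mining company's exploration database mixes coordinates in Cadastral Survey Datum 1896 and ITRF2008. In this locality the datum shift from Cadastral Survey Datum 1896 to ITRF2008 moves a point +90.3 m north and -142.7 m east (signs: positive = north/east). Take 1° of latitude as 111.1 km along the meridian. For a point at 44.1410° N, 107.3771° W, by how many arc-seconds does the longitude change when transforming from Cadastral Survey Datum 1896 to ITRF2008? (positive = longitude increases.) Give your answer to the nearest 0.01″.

Δλ = -6.44″

At latitude 44.1410°, cos φ = 0.717628.
1° of longitude at this latitude = 111.1 × cos φ = 79.73 km, so Δλ = -142.7 / 79728.5 = -0.0017898° = -6.443″.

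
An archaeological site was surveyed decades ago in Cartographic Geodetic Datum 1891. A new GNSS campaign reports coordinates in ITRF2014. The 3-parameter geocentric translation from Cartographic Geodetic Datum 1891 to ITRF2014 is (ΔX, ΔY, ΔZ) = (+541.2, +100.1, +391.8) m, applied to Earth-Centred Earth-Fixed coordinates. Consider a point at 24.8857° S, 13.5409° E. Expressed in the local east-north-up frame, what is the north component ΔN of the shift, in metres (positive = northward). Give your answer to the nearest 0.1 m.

ΔN = 586.7 m

The local north axis is (−sin φ cos λ, −sin φ sin λ, cos φ), giving ΔN = 221.412 + 9.863 + 355.421 = 586.70 m.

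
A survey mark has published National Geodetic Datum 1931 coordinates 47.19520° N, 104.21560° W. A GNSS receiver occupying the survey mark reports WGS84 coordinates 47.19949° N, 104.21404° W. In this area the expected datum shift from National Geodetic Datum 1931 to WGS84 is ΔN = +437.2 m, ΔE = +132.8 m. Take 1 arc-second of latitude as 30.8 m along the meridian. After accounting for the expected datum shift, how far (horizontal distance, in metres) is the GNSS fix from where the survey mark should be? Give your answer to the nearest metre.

41 m

Observed coordinate differences: Δφ = +0.00429°, Δλ = +0.00156°.
Converting to metres (1° lat = 110880 m, cos φ = 0.679503): observed ΔN = 475.7 m, observed ΔE = 117.5 m.
Subtracting the expected shift leaves a residual of 475.7 − (437.2) = 38.5 m north and 117.5 − (132.8) = -15.3 m east.
Residual distance = √(38.5² + (-15.3)²) = 41.4 m.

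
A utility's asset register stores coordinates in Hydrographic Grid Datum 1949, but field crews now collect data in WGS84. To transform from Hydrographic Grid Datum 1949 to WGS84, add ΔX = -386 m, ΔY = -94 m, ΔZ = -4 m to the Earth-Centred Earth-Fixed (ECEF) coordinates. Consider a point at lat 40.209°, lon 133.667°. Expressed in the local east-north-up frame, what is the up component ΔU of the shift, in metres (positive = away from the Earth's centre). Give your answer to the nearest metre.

The local up (radial) axis is (cos φ cos λ, cos φ sin λ, sin φ), giving ΔU = 203.540 − 51.928 − 2.582 = 149.03 m.

ΔU = 149 m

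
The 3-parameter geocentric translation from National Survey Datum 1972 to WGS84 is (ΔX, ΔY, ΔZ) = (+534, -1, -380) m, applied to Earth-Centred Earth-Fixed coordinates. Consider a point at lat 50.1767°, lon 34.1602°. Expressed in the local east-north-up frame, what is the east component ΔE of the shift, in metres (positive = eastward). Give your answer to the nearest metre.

ΔE = -301 m

The local east axis at (φ, λ) is (−sin λ, cos λ, 0), so ΔE = −sin(34.1602°)·534 + cos(34.1602°)·(-1) = -300.67 m.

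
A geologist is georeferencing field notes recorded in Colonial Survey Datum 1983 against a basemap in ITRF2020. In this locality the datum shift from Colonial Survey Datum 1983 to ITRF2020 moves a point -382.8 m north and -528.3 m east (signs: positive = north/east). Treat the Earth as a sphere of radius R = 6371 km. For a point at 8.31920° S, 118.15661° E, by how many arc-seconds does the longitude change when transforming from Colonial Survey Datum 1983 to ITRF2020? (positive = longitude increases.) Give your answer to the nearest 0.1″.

Δλ = -17.3″

At latitude -8.31920°, cos φ = 0.989477.
One radian of longitude at latitude φ spans R cos φ, so Δλ = ΔE / (R cos φ) = -528.3 / (6371000 × 0.989477) = -8.3804e-05 rad = -17.286″.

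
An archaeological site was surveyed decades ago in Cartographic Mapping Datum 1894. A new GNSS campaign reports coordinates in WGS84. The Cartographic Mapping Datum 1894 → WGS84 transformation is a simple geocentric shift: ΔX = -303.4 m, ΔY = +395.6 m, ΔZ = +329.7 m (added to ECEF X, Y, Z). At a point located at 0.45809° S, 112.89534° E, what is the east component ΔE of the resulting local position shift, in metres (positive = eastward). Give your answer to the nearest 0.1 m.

ΔE = 125.6 m

The local east axis at (φ, λ) is (−sin λ, cos λ, 0), so ΔE = −sin(112.89534°)·(-303.4) + cos(112.89534°)·395.6 = 125.59 m.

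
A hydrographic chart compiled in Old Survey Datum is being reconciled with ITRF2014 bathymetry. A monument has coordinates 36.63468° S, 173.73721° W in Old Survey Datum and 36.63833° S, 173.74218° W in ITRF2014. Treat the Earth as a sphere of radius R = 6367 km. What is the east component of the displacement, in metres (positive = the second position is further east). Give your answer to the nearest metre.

ΔE = -443 m

Δφ = -36.63833° − -36.63468° = -0.00365°; Δλ = -173.74218° − -173.73721° = -0.00497°.
1° along a meridian = πR/180 = 111125 m.
ΔN = Δφ × 111125 = -405.6 m; ΔE = Δλ × 111125 × cos(-36.63468°) = -0.00497 × 111125 × 0.802456 = -443.2 m.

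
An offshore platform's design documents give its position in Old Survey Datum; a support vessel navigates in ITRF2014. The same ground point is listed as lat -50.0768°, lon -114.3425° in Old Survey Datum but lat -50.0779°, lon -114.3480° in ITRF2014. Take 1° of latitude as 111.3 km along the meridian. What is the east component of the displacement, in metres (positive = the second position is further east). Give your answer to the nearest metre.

Δφ = -50.0779° − -50.0768° = -0.0011°; Δλ = -114.3480° − -114.3425° = -0.0055°.
ΔN = Δφ × 111300 = -122.4 m; ΔE = Δλ × 111300 × cos(-50.0768°) = -0.0055 × 111300 × 0.641760 = -392.9 m.

ΔE = -393 m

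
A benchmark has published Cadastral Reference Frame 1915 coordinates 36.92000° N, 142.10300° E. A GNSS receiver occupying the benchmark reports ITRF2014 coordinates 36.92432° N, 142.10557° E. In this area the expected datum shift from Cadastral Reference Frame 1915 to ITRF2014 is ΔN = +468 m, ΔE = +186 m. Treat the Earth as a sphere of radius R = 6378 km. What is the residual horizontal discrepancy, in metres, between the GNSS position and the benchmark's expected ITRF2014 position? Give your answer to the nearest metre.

45 m

Observed coordinate differences: Δφ = +0.00432°, Δλ = +0.00257°.
Converting to metres (1° lat = 111317 m, cos φ = 0.799475): observed ΔN = 480.9 m, observed ΔE = 228.7 m.
Subtracting the expected shift leaves a residual of 480.9 − (468) = 12.9 m north and 228.7 − (186) = 42.7 m east.
Residual distance = √(12.9² + 42.7²) = 44.6 m.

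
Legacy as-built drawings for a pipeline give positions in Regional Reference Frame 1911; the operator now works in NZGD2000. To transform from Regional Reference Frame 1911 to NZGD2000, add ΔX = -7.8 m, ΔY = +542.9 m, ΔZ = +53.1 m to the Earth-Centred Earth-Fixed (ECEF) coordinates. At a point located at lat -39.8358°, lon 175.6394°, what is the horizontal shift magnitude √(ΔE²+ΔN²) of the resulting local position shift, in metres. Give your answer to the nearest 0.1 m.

545.5 m

The local east axis at (φ, λ) is (−sin λ, cos λ, 0), so ΔE = −sin(175.6394°)·(-7.8) + cos(175.6394°)·542.9 = -540.74 m.
The local north axis is (−sin φ cos λ, −sin φ sin λ, cos φ), giving ΔN = 4.982 + 26.443 + 40.775 = 72.20 m.
Horizontal magnitude = √(ΔE² + ΔN²) = √((-540.74)² + 72.20²) = 545.53 m.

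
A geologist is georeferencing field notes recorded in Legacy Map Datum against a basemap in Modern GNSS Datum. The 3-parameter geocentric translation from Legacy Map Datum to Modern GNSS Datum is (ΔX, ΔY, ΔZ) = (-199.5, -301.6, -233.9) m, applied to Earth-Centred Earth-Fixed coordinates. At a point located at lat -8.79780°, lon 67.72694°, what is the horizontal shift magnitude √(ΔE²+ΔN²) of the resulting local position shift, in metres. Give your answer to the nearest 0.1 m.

At φ = -8.79780°, λ = 67.72694°: sin φ = -0.152948, cos φ = 0.988234, sin λ = 0.925388, cos λ = 0.379021.
ΔE = −sin λ·ΔX + cos λ·ΔY = −(0.925388)·(-199.5) + (0.379021)·(-301.6) = 70.30 m.
ΔN = −sin φ cos λ·ΔX − sin φ sin λ·ΔY + cos φ·ΔZ = −(-0.152948)(0.379021)(-199.5) − (-0.152948)(0.925388)(-301.6) + (0.988234)(-233.9) = -285.40 m.
Horizontal magnitude = √(ΔE² + ΔN²) = √(70.30² + (-285.40)²) = 293.93 m.

293.9 m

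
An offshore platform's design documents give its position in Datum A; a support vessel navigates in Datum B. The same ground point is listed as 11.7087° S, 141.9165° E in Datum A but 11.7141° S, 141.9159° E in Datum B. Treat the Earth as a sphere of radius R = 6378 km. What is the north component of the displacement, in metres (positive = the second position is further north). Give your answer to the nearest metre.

ΔN = -601 m

Δφ = -11.7141° − -11.7087° = -0.0054°; Δλ = 141.9159° − 141.9165° = -0.0006°.
1° along a meridian = πR/180 = 111317 m.
ΔN = Δφ × 111317 = -601.1 m; ΔE = Δλ × 111317 × cos(-11.7087°) = -0.0006 × 111317 × 0.979192 = -65.4 m.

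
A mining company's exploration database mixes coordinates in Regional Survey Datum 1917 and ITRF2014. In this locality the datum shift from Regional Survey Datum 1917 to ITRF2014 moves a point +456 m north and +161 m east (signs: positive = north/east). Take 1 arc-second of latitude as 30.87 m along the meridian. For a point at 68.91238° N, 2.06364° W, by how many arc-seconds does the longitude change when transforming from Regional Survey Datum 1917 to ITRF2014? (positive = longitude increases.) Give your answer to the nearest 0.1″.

At latitude 68.91238°, cos φ = 0.359795.
1″ of longitude at this latitude = 30.87 × cos φ = 11.1069 m, so Δλ = 161.0 / 11.1069 = 14.496″.

Δλ = 14.5″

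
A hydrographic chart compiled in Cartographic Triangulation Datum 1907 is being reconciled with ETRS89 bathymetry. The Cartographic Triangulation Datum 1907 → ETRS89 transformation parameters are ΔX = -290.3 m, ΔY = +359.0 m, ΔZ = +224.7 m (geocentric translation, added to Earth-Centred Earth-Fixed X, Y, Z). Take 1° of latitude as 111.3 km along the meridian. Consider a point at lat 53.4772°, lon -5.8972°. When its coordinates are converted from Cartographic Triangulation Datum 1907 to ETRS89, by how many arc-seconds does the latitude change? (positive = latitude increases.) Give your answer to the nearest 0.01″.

sin φ = 0.803620, cos φ = 0.595143, sin λ = -0.102744, cos λ = 0.994708.
North component: ΔN = −sin φ cos λ·ΔX − sin φ sin λ·ΔY + cos φ·ΔZ = −(0.803620)(0.994708)(-290.3) − (0.803620)(-0.102744)(359.0) + (0.595143)(224.7) = 395.43 m.
1° of latitude spans 111300 m, so Δφ = 395.43 / 111300 × 3600 = 12.790″.

Δφ = 12.79″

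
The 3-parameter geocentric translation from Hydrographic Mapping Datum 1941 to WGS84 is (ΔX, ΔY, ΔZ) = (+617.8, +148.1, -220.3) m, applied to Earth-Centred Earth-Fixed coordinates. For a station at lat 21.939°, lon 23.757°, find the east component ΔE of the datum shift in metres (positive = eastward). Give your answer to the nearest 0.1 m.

ΔE = -113.3 m

The local east axis at (φ, λ) is (−sin λ, cos λ, 0), so ΔE = −sin(23.757°)·617.8 + cos(23.757°)·148.1 = -113.34 m.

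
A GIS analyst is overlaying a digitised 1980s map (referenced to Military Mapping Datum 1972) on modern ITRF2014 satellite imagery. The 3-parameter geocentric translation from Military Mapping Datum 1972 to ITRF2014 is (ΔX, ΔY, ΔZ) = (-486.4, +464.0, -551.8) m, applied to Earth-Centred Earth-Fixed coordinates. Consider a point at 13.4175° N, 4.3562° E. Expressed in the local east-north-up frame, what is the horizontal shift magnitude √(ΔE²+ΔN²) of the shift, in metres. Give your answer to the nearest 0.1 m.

660.7 m

The local east axis at (φ, λ) is (−sin λ, cos λ, 0), so ΔE = −sin(4.3562°)·(-486.4) + cos(4.3562°)·464.0 = 499.60 m.
The local north axis is (−sin φ cos λ, −sin φ sin λ, cos φ), giving ΔN = 112.541 − 8.178 − 536.739 = -432.38 m.
Horizontal magnitude = √(ΔE² + ΔN²) = √(499.60² + (-432.38)²) = 660.72 m.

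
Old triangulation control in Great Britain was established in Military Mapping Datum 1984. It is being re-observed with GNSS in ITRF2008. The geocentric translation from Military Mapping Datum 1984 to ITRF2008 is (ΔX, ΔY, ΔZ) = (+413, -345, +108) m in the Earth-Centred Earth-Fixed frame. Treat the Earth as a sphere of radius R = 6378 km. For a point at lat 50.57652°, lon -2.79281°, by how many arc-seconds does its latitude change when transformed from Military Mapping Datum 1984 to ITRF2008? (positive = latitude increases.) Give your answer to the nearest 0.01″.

Δφ = -8.51″

sin φ = 0.772473, cos φ = 0.635047, sin λ = -0.048724, cos λ = 0.998812.
North component: ΔN = −sin φ cos λ·ΔX − sin φ sin λ·ΔY + cos φ·ΔZ = −(0.772473)(0.998812)(413) − (0.772473)(-0.048724)(-345) + (0.635047)(108) = -263.05 m.
1° of latitude spans πR/180 = 111317 m, so Δφ = -263.05 / 111317 × 3600 = -8.507″.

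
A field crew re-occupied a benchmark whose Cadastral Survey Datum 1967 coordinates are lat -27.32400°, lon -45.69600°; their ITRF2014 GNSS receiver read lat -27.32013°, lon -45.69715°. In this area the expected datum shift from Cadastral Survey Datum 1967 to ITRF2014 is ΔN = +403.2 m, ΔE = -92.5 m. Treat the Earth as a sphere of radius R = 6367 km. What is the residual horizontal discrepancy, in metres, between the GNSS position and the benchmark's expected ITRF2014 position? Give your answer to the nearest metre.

Observed coordinate differences: Δφ = +0.00387°, Δλ = -0.00115°.
Converting to metres (1° lat = 111125 m, cos φ = 0.888425): observed ΔN = 430.1 m, observed ΔE = -113.5 m.
Subtracting the expected shift leaves a residual of 430.1 − (403.2) = 26.9 m north and -113.5 − (-92.5) = -21.0 m east.
Residual distance = √(26.9² + (-21.0)²) = 34.1 m.

34 m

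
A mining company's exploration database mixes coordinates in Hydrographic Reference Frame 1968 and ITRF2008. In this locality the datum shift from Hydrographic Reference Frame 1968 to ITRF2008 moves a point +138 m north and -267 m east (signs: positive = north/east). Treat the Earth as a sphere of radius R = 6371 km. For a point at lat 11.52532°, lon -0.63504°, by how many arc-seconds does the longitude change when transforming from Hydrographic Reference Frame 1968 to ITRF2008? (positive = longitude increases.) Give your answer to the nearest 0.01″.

At latitude 11.52532°, cos φ = 0.979837.
One radian of longitude at latitude φ spans R cos φ, so Δλ = ΔE / (R cos φ) = -267.0 / (6371000 × 0.979837) = -4.2771e-05 rad = -8.822″.

Δλ = -8.82″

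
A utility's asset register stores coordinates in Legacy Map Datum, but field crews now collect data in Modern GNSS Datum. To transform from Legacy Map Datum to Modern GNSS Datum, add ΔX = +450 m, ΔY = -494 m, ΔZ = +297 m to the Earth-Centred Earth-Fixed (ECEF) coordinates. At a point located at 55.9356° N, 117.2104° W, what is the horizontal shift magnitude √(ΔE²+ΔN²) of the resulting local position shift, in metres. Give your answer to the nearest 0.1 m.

626.7 m

The local east axis at (φ, λ) is (−sin λ, cos λ, 0), so ΔE = −sin(-117.2104°)·450 + cos(-117.2104°)·(-494) = 626.09 m.
The local north axis is (−sin φ cos λ, −sin φ sin λ, cos φ), giving ΔN = 170.459 − 363.945 + 166.357 = -27.13 m.
Horizontal magnitude = √(ΔE² + ΔN²) = √(626.09² + (-27.13)²) = 626.67 m.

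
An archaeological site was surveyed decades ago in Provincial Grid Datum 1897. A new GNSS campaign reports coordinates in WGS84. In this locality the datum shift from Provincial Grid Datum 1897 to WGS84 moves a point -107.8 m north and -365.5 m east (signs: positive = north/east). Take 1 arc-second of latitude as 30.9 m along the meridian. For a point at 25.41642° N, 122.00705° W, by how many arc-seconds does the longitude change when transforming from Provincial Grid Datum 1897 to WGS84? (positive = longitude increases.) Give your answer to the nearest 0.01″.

Δλ = -13.10″

At latitude 25.41642°, cos φ = 0.903212.
1″ of longitude at this latitude = 30.90 × cos φ = 27.9093 m, so Δλ = -365.5 / 27.9093 = -13.096″.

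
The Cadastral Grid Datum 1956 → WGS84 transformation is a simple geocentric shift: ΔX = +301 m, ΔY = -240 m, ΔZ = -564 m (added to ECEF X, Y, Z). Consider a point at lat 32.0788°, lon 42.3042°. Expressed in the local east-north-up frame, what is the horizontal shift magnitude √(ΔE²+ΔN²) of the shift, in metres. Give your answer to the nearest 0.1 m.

636.3 m

At φ = 32.0788°, λ = 42.3042°: sin φ = 0.531085, cos φ = 0.847318, sin λ = 0.673067, cos λ = 0.739582.
ΔE = −sin λ·ΔX + cos λ·ΔY = −(0.673067)·(301) + (0.739582)·(-240) = -380.09 m.
ΔN = −sin φ cos λ·ΔX − sin φ sin λ·ΔY + cos φ·ΔZ = −(0.531085)(0.739582)(301) − (0.531085)(0.673067)(-240) + (0.847318)(-564) = -510.33 m.
Horizontal magnitude = √(ΔE² + ΔN²) = √((-380.09)² + (-510.33)²) = 636.32 m.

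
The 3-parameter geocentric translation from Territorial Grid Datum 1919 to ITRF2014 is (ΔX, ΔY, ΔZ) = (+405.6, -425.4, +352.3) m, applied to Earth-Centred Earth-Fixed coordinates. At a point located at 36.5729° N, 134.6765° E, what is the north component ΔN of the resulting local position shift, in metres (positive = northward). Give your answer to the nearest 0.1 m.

ΔN = 633.1 m

The local north axis is (−sin φ cos λ, −sin φ sin λ, cos φ), giving ΔN = 169.922 + 180.241 + 282.932 = 633.10 m.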